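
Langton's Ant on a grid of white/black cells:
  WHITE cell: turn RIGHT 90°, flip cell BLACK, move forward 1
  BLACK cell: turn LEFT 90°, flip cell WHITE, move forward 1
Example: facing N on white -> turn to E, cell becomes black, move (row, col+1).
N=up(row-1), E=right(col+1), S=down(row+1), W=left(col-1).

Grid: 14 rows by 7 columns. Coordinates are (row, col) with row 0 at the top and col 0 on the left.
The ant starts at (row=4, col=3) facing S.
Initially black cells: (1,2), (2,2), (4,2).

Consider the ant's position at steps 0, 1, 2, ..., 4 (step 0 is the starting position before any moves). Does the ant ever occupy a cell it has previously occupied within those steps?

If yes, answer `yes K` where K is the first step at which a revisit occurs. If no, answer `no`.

Answer: no

Derivation:
Step 1: on WHITE (4,3): turn R to W, flip to black, move to (4,2). |black|=4 — new cell
Step 2: on BLACK (4,2): turn L to S, flip to white, move to (5,2). |black|=3 — new cell
Step 3: on WHITE (5,2): turn R to W, flip to black, move to (5,1). |black|=4 — new cell
Step 4: on WHITE (5,1): turn R to N, flip to black, move to (4,1). |black|=5 — new cell
No revisit within 4 steps.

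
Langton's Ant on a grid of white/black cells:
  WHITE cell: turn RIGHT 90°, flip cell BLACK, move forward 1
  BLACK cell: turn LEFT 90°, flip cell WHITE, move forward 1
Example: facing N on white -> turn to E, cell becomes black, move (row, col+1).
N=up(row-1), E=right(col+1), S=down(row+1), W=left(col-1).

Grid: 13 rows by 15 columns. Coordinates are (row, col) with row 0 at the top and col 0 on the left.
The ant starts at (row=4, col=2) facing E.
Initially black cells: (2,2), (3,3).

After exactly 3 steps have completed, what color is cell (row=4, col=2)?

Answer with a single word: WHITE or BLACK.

Answer: BLACK

Derivation:
Step 1: on WHITE (4,2): turn R to S, flip to black, move to (5,2). |black|=3
Step 2: on WHITE (5,2): turn R to W, flip to black, move to (5,1). |black|=4
Step 3: on WHITE (5,1): turn R to N, flip to black, move to (4,1). |black|=5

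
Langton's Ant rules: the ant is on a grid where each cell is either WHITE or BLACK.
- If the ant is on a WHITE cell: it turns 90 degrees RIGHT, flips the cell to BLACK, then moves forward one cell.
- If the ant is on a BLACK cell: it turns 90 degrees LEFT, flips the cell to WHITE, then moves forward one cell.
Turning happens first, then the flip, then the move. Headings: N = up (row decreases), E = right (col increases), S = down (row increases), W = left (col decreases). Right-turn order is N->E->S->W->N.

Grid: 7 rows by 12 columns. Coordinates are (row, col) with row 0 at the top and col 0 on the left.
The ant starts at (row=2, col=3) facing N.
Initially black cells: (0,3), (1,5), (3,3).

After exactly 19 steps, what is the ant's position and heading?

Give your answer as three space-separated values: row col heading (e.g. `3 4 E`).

Step 1: on WHITE (2,3): turn R to E, flip to black, move to (2,4). |black|=4
Step 2: on WHITE (2,4): turn R to S, flip to black, move to (3,4). |black|=5
Step 3: on WHITE (3,4): turn R to W, flip to black, move to (3,3). |black|=6
Step 4: on BLACK (3,3): turn L to S, flip to white, move to (4,3). |black|=5
Step 5: on WHITE (4,3): turn R to W, flip to black, move to (4,2). |black|=6
Step 6: on WHITE (4,2): turn R to N, flip to black, move to (3,2). |black|=7
Step 7: on WHITE (3,2): turn R to E, flip to black, move to (3,3). |black|=8
Step 8: on WHITE (3,3): turn R to S, flip to black, move to (4,3). |black|=9
Step 9: on BLACK (4,3): turn L to E, flip to white, move to (4,4). |black|=8
Step 10: on WHITE (4,4): turn R to S, flip to black, move to (5,4). |black|=9
Step 11: on WHITE (5,4): turn R to W, flip to black, move to (5,3). |black|=10
Step 12: on WHITE (5,3): turn R to N, flip to black, move to (4,3). |black|=11
Step 13: on WHITE (4,3): turn R to E, flip to black, move to (4,4). |black|=12
Step 14: on BLACK (4,4): turn L to N, flip to white, move to (3,4). |black|=11
Step 15: on BLACK (3,4): turn L to W, flip to white, move to (3,3). |black|=10
Step 16: on BLACK (3,3): turn L to S, flip to white, move to (4,3). |black|=9
Step 17: on BLACK (4,3): turn L to E, flip to white, move to (4,4). |black|=8
Step 18: on WHITE (4,4): turn R to S, flip to black, move to (5,4). |black|=9
Step 19: on BLACK (5,4): turn L to E, flip to white, move to (5,5). |black|=8

Answer: 5 5 E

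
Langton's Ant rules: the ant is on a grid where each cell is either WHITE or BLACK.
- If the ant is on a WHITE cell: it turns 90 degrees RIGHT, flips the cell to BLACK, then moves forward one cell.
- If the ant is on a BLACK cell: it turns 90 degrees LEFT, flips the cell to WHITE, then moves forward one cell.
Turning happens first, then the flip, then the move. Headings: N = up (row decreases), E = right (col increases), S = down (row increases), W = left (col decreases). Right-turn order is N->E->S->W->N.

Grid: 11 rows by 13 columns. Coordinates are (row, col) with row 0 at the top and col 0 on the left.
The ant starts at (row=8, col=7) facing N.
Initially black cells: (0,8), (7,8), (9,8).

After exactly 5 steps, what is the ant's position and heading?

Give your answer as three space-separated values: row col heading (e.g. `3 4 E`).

Step 1: on WHITE (8,7): turn R to E, flip to black, move to (8,8). |black|=4
Step 2: on WHITE (8,8): turn R to S, flip to black, move to (9,8). |black|=5
Step 3: on BLACK (9,8): turn L to E, flip to white, move to (9,9). |black|=4
Step 4: on WHITE (9,9): turn R to S, flip to black, move to (10,9). |black|=5
Step 5: on WHITE (10,9): turn R to W, flip to black, move to (10,8). |black|=6

Answer: 10 8 W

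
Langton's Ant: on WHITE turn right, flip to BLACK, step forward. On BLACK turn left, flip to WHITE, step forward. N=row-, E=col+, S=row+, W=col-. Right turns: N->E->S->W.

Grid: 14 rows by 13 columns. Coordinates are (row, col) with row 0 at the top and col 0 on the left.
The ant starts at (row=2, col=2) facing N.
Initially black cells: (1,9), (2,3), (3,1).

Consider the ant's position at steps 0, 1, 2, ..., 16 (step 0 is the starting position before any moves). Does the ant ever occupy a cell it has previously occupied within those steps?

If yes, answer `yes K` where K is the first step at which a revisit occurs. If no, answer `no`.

Step 1: on WHITE (2,2): turn R to E, flip to black, move to (2,3). |black|=4 — new cell
Step 2: on BLACK (2,3): turn L to N, flip to white, move to (1,3). |black|=3 — new cell
Step 3: on WHITE (1,3): turn R to E, flip to black, move to (1,4). |black|=4 — new cell
Step 4: on WHITE (1,4): turn R to S, flip to black, move to (2,4). |black|=5 — new cell
Step 5: on WHITE (2,4): turn R to W, flip to black, move to (2,3). |black|=6 — REVISIT

Answer: yes 5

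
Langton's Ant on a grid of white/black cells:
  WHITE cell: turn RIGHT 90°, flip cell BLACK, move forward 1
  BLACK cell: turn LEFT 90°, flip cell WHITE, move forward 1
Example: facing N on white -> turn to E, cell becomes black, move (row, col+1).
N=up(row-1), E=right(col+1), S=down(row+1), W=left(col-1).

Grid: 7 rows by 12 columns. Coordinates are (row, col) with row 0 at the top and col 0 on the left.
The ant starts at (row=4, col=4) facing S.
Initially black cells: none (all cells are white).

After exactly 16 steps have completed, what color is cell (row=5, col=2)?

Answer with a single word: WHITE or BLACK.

Answer: WHITE

Derivation:
Step 1: on WHITE (4,4): turn R to W, flip to black, move to (4,3). |black|=1
Step 2: on WHITE (4,3): turn R to N, flip to black, move to (3,3). |black|=2
Step 3: on WHITE (3,3): turn R to E, flip to black, move to (3,4). |black|=3
Step 4: on WHITE (3,4): turn R to S, flip to black, move to (4,4). |black|=4
Step 5: on BLACK (4,4): turn L to E, flip to white, move to (4,5). |black|=3
Step 6: on WHITE (4,5): turn R to S, flip to black, move to (5,5). |black|=4
Step 7: on WHITE (5,5): turn R to W, flip to black, move to (5,4). |black|=5
Step 8: on WHITE (5,4): turn R to N, flip to black, move to (4,4). |black|=6
Step 9: on WHITE (4,4): turn R to E, flip to black, move to (4,5). |black|=7
Step 10: on BLACK (4,5): turn L to N, flip to white, move to (3,5). |black|=6
Step 11: on WHITE (3,5): turn R to E, flip to black, move to (3,6). |black|=7
Step 12: on WHITE (3,6): turn R to S, flip to black, move to (4,6). |black|=8
Step 13: on WHITE (4,6): turn R to W, flip to black, move to (4,5). |black|=9
Step 14: on WHITE (4,5): turn R to N, flip to black, move to (3,5). |black|=10
Step 15: on BLACK (3,5): turn L to W, flip to white, move to (3,4). |black|=9
Step 16: on BLACK (3,4): turn L to S, flip to white, move to (4,4). |black|=8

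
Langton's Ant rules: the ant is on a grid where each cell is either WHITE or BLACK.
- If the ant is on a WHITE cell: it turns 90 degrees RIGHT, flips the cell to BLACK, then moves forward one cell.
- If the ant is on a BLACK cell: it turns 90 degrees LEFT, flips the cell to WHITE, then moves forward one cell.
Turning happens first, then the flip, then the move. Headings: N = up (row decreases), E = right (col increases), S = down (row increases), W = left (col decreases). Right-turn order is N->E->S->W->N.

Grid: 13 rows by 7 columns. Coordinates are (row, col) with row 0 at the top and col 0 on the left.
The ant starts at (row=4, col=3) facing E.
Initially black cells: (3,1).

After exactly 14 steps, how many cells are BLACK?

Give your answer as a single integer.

Step 1: on WHITE (4,3): turn R to S, flip to black, move to (5,3). |black|=2
Step 2: on WHITE (5,3): turn R to W, flip to black, move to (5,2). |black|=3
Step 3: on WHITE (5,2): turn R to N, flip to black, move to (4,2). |black|=4
Step 4: on WHITE (4,2): turn R to E, flip to black, move to (4,3). |black|=5
Step 5: on BLACK (4,3): turn L to N, flip to white, move to (3,3). |black|=4
Step 6: on WHITE (3,3): turn R to E, flip to black, move to (3,4). |black|=5
Step 7: on WHITE (3,4): turn R to S, flip to black, move to (4,4). |black|=6
Step 8: on WHITE (4,4): turn R to W, flip to black, move to (4,3). |black|=7
Step 9: on WHITE (4,3): turn R to N, flip to black, move to (3,3). |black|=8
Step 10: on BLACK (3,3): turn L to W, flip to white, move to (3,2). |black|=7
Step 11: on WHITE (3,2): turn R to N, flip to black, move to (2,2). |black|=8
Step 12: on WHITE (2,2): turn R to E, flip to black, move to (2,3). |black|=9
Step 13: on WHITE (2,3): turn R to S, flip to black, move to (3,3). |black|=10
Step 14: on WHITE (3,3): turn R to W, flip to black, move to (3,2). |black|=11

Answer: 11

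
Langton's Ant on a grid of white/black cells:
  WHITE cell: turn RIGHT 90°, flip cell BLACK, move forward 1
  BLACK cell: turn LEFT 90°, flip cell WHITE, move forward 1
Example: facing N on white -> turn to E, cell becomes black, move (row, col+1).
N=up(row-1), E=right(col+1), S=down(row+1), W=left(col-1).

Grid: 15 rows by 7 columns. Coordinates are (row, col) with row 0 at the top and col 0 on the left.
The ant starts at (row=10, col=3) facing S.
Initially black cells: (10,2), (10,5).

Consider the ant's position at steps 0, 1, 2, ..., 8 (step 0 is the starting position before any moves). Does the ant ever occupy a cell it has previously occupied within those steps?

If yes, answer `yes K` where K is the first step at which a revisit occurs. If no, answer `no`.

Step 1: on WHITE (10,3): turn R to W, flip to black, move to (10,2). |black|=3 — new cell
Step 2: on BLACK (10,2): turn L to S, flip to white, move to (11,2). |black|=2 — new cell
Step 3: on WHITE (11,2): turn R to W, flip to black, move to (11,1). |black|=3 — new cell
Step 4: on WHITE (11,1): turn R to N, flip to black, move to (10,1). |black|=4 — new cell
Step 5: on WHITE (10,1): turn R to E, flip to black, move to (10,2). |black|=5 — REVISIT

Answer: yes 5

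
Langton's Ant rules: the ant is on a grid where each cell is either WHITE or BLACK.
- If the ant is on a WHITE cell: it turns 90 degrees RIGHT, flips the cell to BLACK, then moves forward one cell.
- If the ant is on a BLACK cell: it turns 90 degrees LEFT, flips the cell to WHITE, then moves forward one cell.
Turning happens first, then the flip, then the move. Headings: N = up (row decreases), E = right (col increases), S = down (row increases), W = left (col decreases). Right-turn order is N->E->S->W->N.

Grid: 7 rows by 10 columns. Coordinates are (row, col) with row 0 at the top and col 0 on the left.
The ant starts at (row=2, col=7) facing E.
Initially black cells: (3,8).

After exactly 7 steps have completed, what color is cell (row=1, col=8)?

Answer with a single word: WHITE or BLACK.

Answer: BLACK

Derivation:
Step 1: on WHITE (2,7): turn R to S, flip to black, move to (3,7). |black|=2
Step 2: on WHITE (3,7): turn R to W, flip to black, move to (3,6). |black|=3
Step 3: on WHITE (3,6): turn R to N, flip to black, move to (2,6). |black|=4
Step 4: on WHITE (2,6): turn R to E, flip to black, move to (2,7). |black|=5
Step 5: on BLACK (2,7): turn L to N, flip to white, move to (1,7). |black|=4
Step 6: on WHITE (1,7): turn R to E, flip to black, move to (1,8). |black|=5
Step 7: on WHITE (1,8): turn R to S, flip to black, move to (2,8). |black|=6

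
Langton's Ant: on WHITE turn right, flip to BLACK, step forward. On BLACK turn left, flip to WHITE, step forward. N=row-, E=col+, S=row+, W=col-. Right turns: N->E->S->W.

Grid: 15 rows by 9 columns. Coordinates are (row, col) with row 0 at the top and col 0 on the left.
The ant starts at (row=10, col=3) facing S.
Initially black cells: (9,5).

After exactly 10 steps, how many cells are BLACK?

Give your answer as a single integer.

Step 1: on WHITE (10,3): turn R to W, flip to black, move to (10,2). |black|=2
Step 2: on WHITE (10,2): turn R to N, flip to black, move to (9,2). |black|=3
Step 3: on WHITE (9,2): turn R to E, flip to black, move to (9,3). |black|=4
Step 4: on WHITE (9,3): turn R to S, flip to black, move to (10,3). |black|=5
Step 5: on BLACK (10,3): turn L to E, flip to white, move to (10,4). |black|=4
Step 6: on WHITE (10,4): turn R to S, flip to black, move to (11,4). |black|=5
Step 7: on WHITE (11,4): turn R to W, flip to black, move to (11,3). |black|=6
Step 8: on WHITE (11,3): turn R to N, flip to black, move to (10,3). |black|=7
Step 9: on WHITE (10,3): turn R to E, flip to black, move to (10,4). |black|=8
Step 10: on BLACK (10,4): turn L to N, flip to white, move to (9,4). |black|=7

Answer: 7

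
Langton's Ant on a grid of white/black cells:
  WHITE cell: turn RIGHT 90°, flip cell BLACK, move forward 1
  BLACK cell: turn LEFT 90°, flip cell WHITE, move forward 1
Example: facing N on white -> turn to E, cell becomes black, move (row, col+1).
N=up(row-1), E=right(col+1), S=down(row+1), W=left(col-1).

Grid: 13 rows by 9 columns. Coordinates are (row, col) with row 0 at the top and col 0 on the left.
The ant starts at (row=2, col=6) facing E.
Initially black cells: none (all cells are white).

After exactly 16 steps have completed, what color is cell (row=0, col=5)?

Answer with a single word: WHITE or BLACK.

Answer: BLACK

Derivation:
Step 1: on WHITE (2,6): turn R to S, flip to black, move to (3,6). |black|=1
Step 2: on WHITE (3,6): turn R to W, flip to black, move to (3,5). |black|=2
Step 3: on WHITE (3,5): turn R to N, flip to black, move to (2,5). |black|=3
Step 4: on WHITE (2,5): turn R to E, flip to black, move to (2,6). |black|=4
Step 5: on BLACK (2,6): turn L to N, flip to white, move to (1,6). |black|=3
Step 6: on WHITE (1,6): turn R to E, flip to black, move to (1,7). |black|=4
Step 7: on WHITE (1,7): turn R to S, flip to black, move to (2,7). |black|=5
Step 8: on WHITE (2,7): turn R to W, flip to black, move to (2,6). |black|=6
Step 9: on WHITE (2,6): turn R to N, flip to black, move to (1,6). |black|=7
Step 10: on BLACK (1,6): turn L to W, flip to white, move to (1,5). |black|=6
Step 11: on WHITE (1,5): turn R to N, flip to black, move to (0,5). |black|=7
Step 12: on WHITE (0,5): turn R to E, flip to black, move to (0,6). |black|=8
Step 13: on WHITE (0,6): turn R to S, flip to black, move to (1,6). |black|=9
Step 14: on WHITE (1,6): turn R to W, flip to black, move to (1,5). |black|=10
Step 15: on BLACK (1,5): turn L to S, flip to white, move to (2,5). |black|=9
Step 16: on BLACK (2,5): turn L to E, flip to white, move to (2,6). |black|=8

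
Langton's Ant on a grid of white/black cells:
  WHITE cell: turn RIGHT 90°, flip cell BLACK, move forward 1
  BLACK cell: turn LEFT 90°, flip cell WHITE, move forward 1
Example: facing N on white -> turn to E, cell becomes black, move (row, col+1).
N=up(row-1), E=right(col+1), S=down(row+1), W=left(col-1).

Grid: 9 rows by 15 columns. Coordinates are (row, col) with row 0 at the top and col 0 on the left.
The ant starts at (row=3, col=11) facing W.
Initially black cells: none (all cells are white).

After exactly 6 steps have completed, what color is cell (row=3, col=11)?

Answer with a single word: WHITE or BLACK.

Answer: WHITE

Derivation:
Step 1: on WHITE (3,11): turn R to N, flip to black, move to (2,11). |black|=1
Step 2: on WHITE (2,11): turn R to E, flip to black, move to (2,12). |black|=2
Step 3: on WHITE (2,12): turn R to S, flip to black, move to (3,12). |black|=3
Step 4: on WHITE (3,12): turn R to W, flip to black, move to (3,11). |black|=4
Step 5: on BLACK (3,11): turn L to S, flip to white, move to (4,11). |black|=3
Step 6: on WHITE (4,11): turn R to W, flip to black, move to (4,10). |black|=4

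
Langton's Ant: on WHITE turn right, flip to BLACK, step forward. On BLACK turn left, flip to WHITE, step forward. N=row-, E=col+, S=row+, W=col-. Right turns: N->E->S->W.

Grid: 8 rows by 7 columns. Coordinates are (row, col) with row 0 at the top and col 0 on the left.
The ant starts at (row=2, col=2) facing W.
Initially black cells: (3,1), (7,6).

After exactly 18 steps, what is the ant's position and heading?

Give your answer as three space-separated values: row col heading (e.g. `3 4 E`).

Step 1: on WHITE (2,2): turn R to N, flip to black, move to (1,2). |black|=3
Step 2: on WHITE (1,2): turn R to E, flip to black, move to (1,3). |black|=4
Step 3: on WHITE (1,3): turn R to S, flip to black, move to (2,3). |black|=5
Step 4: on WHITE (2,3): turn R to W, flip to black, move to (2,2). |black|=6
Step 5: on BLACK (2,2): turn L to S, flip to white, move to (3,2). |black|=5
Step 6: on WHITE (3,2): turn R to W, flip to black, move to (3,1). |black|=6
Step 7: on BLACK (3,1): turn L to S, flip to white, move to (4,1). |black|=5
Step 8: on WHITE (4,1): turn R to W, flip to black, move to (4,0). |black|=6
Step 9: on WHITE (4,0): turn R to N, flip to black, move to (3,0). |black|=7
Step 10: on WHITE (3,0): turn R to E, flip to black, move to (3,1). |black|=8
Step 11: on WHITE (3,1): turn R to S, flip to black, move to (4,1). |black|=9
Step 12: on BLACK (4,1): turn L to E, flip to white, move to (4,2). |black|=8
Step 13: on WHITE (4,2): turn R to S, flip to black, move to (5,2). |black|=9
Step 14: on WHITE (5,2): turn R to W, flip to black, move to (5,1). |black|=10
Step 15: on WHITE (5,1): turn R to N, flip to black, move to (4,1). |black|=11
Step 16: on WHITE (4,1): turn R to E, flip to black, move to (4,2). |black|=12
Step 17: on BLACK (4,2): turn L to N, flip to white, move to (3,2). |black|=11
Step 18: on BLACK (3,2): turn L to W, flip to white, move to (3,1). |black|=10

Answer: 3 1 W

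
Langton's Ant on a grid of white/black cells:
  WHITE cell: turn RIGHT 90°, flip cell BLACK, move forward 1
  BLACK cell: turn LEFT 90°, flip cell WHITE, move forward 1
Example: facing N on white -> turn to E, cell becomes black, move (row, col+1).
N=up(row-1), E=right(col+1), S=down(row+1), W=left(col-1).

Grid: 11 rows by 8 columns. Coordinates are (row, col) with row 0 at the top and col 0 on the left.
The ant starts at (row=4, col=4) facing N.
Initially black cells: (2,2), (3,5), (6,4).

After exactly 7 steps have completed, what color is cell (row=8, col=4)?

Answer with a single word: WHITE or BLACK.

Answer: WHITE

Derivation:
Step 1: on WHITE (4,4): turn R to E, flip to black, move to (4,5). |black|=4
Step 2: on WHITE (4,5): turn R to S, flip to black, move to (5,5). |black|=5
Step 3: on WHITE (5,5): turn R to W, flip to black, move to (5,4). |black|=6
Step 4: on WHITE (5,4): turn R to N, flip to black, move to (4,4). |black|=7
Step 5: on BLACK (4,4): turn L to W, flip to white, move to (4,3). |black|=6
Step 6: on WHITE (4,3): turn R to N, flip to black, move to (3,3). |black|=7
Step 7: on WHITE (3,3): turn R to E, flip to black, move to (3,4). |black|=8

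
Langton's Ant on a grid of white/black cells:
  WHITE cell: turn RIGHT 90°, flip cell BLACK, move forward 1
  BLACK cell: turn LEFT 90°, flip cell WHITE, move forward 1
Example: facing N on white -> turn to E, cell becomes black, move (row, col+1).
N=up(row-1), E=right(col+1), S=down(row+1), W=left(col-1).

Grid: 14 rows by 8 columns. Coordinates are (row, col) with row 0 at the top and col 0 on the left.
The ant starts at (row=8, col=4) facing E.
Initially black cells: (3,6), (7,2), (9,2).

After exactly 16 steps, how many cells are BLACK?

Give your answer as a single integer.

Step 1: on WHITE (8,4): turn R to S, flip to black, move to (9,4). |black|=4
Step 2: on WHITE (9,4): turn R to W, flip to black, move to (9,3). |black|=5
Step 3: on WHITE (9,3): turn R to N, flip to black, move to (8,3). |black|=6
Step 4: on WHITE (8,3): turn R to E, flip to black, move to (8,4). |black|=7
Step 5: on BLACK (8,4): turn L to N, flip to white, move to (7,4). |black|=6
Step 6: on WHITE (7,4): turn R to E, flip to black, move to (7,5). |black|=7
Step 7: on WHITE (7,5): turn R to S, flip to black, move to (8,5). |black|=8
Step 8: on WHITE (8,5): turn R to W, flip to black, move to (8,4). |black|=9
Step 9: on WHITE (8,4): turn R to N, flip to black, move to (7,4). |black|=10
Step 10: on BLACK (7,4): turn L to W, flip to white, move to (7,3). |black|=9
Step 11: on WHITE (7,3): turn R to N, flip to black, move to (6,3). |black|=10
Step 12: on WHITE (6,3): turn R to E, flip to black, move to (6,4). |black|=11
Step 13: on WHITE (6,4): turn R to S, flip to black, move to (7,4). |black|=12
Step 14: on WHITE (7,4): turn R to W, flip to black, move to (7,3). |black|=13
Step 15: on BLACK (7,3): turn L to S, flip to white, move to (8,3). |black|=12
Step 16: on BLACK (8,3): turn L to E, flip to white, move to (8,4). |black|=11

Answer: 11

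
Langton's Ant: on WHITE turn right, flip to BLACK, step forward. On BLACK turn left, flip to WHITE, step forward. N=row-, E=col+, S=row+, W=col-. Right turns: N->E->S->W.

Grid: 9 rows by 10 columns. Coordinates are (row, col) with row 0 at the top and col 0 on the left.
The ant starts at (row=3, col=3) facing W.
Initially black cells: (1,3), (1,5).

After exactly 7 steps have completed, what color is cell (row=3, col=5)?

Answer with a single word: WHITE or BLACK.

Step 1: on WHITE (3,3): turn R to N, flip to black, move to (2,3). |black|=3
Step 2: on WHITE (2,3): turn R to E, flip to black, move to (2,4). |black|=4
Step 3: on WHITE (2,4): turn R to S, flip to black, move to (3,4). |black|=5
Step 4: on WHITE (3,4): turn R to W, flip to black, move to (3,3). |black|=6
Step 5: on BLACK (3,3): turn L to S, flip to white, move to (4,3). |black|=5
Step 6: on WHITE (4,3): turn R to W, flip to black, move to (4,2). |black|=6
Step 7: on WHITE (4,2): turn R to N, flip to black, move to (3,2). |black|=7

Answer: WHITE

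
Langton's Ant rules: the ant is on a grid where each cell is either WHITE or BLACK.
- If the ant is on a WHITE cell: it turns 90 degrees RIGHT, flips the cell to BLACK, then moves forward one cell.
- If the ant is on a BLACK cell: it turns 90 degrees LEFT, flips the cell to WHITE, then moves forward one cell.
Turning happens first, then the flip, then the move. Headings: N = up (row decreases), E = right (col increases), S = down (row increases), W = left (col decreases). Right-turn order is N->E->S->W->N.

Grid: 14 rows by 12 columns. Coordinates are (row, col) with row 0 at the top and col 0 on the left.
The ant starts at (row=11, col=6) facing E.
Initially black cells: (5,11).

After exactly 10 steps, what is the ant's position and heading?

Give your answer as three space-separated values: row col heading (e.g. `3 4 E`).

Answer: 10 5 W

Derivation:
Step 1: on WHITE (11,6): turn R to S, flip to black, move to (12,6). |black|=2
Step 2: on WHITE (12,6): turn R to W, flip to black, move to (12,5). |black|=3
Step 3: on WHITE (12,5): turn R to N, flip to black, move to (11,5). |black|=4
Step 4: on WHITE (11,5): turn R to E, flip to black, move to (11,6). |black|=5
Step 5: on BLACK (11,6): turn L to N, flip to white, move to (10,6). |black|=4
Step 6: on WHITE (10,6): turn R to E, flip to black, move to (10,7). |black|=5
Step 7: on WHITE (10,7): turn R to S, flip to black, move to (11,7). |black|=6
Step 8: on WHITE (11,7): turn R to W, flip to black, move to (11,6). |black|=7
Step 9: on WHITE (11,6): turn R to N, flip to black, move to (10,6). |black|=8
Step 10: on BLACK (10,6): turn L to W, flip to white, move to (10,5). |black|=7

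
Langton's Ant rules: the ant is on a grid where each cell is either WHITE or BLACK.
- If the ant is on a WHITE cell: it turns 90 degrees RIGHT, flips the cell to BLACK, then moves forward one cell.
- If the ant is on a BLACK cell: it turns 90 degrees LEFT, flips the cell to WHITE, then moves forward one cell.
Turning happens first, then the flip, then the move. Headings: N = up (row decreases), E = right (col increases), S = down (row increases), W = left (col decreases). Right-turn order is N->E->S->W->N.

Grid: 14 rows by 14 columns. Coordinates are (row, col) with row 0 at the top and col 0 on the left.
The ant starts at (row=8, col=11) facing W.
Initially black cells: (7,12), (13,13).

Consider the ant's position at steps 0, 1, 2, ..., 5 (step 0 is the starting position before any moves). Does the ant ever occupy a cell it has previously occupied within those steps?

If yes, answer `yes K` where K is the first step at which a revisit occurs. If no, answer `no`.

Answer: no

Derivation:
Step 1: on WHITE (8,11): turn R to N, flip to black, move to (7,11). |black|=3 — new cell
Step 2: on WHITE (7,11): turn R to E, flip to black, move to (7,12). |black|=4 — new cell
Step 3: on BLACK (7,12): turn L to N, flip to white, move to (6,12). |black|=3 — new cell
Step 4: on WHITE (6,12): turn R to E, flip to black, move to (6,13). |black|=4 — new cell
Step 5: on WHITE (6,13): turn R to S, flip to black, move to (7,13). |black|=5 — new cell
No revisit within 5 steps.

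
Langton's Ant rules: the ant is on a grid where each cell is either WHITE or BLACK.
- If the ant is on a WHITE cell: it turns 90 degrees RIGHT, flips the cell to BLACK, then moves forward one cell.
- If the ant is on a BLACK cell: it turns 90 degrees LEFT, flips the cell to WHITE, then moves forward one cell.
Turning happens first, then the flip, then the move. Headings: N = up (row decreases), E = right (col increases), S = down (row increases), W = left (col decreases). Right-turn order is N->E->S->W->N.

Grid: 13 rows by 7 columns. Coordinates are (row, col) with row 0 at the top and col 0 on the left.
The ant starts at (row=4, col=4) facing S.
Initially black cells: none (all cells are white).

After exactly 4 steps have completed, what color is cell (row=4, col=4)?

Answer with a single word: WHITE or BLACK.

Step 1: on WHITE (4,4): turn R to W, flip to black, move to (4,3). |black|=1
Step 2: on WHITE (4,3): turn R to N, flip to black, move to (3,3). |black|=2
Step 3: on WHITE (3,3): turn R to E, flip to black, move to (3,4). |black|=3
Step 4: on WHITE (3,4): turn R to S, flip to black, move to (4,4). |black|=4

Answer: BLACK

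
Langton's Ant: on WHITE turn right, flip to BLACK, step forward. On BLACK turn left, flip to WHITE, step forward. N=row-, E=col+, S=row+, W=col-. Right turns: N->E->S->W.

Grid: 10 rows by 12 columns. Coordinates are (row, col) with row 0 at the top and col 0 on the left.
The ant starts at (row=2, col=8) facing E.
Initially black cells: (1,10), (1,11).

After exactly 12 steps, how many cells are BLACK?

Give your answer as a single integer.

Answer: 10

Derivation:
Step 1: on WHITE (2,8): turn R to S, flip to black, move to (3,8). |black|=3
Step 2: on WHITE (3,8): turn R to W, flip to black, move to (3,7). |black|=4
Step 3: on WHITE (3,7): turn R to N, flip to black, move to (2,7). |black|=5
Step 4: on WHITE (2,7): turn R to E, flip to black, move to (2,8). |black|=6
Step 5: on BLACK (2,8): turn L to N, flip to white, move to (1,8). |black|=5
Step 6: on WHITE (1,8): turn R to E, flip to black, move to (1,9). |black|=6
Step 7: on WHITE (1,9): turn R to S, flip to black, move to (2,9). |black|=7
Step 8: on WHITE (2,9): turn R to W, flip to black, move to (2,8). |black|=8
Step 9: on WHITE (2,8): turn R to N, flip to black, move to (1,8). |black|=9
Step 10: on BLACK (1,8): turn L to W, flip to white, move to (1,7). |black|=8
Step 11: on WHITE (1,7): turn R to N, flip to black, move to (0,7). |black|=9
Step 12: on WHITE (0,7): turn R to E, flip to black, move to (0,8). |black|=10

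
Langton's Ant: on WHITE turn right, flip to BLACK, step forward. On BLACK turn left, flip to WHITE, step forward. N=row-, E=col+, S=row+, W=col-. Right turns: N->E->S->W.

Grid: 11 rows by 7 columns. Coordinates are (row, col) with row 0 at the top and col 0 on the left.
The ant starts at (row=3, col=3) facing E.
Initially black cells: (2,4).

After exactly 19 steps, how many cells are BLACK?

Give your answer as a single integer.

Answer: 8

Derivation:
Step 1: on WHITE (3,3): turn R to S, flip to black, move to (4,3). |black|=2
Step 2: on WHITE (4,3): turn R to W, flip to black, move to (4,2). |black|=3
Step 3: on WHITE (4,2): turn R to N, flip to black, move to (3,2). |black|=4
Step 4: on WHITE (3,2): turn R to E, flip to black, move to (3,3). |black|=5
Step 5: on BLACK (3,3): turn L to N, flip to white, move to (2,3). |black|=4
Step 6: on WHITE (2,3): turn R to E, flip to black, move to (2,4). |black|=5
Step 7: on BLACK (2,4): turn L to N, flip to white, move to (1,4). |black|=4
Step 8: on WHITE (1,4): turn R to E, flip to black, move to (1,5). |black|=5
Step 9: on WHITE (1,5): turn R to S, flip to black, move to (2,5). |black|=6
Step 10: on WHITE (2,5): turn R to W, flip to black, move to (2,4). |black|=7
Step 11: on WHITE (2,4): turn R to N, flip to black, move to (1,4). |black|=8
Step 12: on BLACK (1,4): turn L to W, flip to white, move to (1,3). |black|=7
Step 13: on WHITE (1,3): turn R to N, flip to black, move to (0,3). |black|=8
Step 14: on WHITE (0,3): turn R to E, flip to black, move to (0,4). |black|=9
Step 15: on WHITE (0,4): turn R to S, flip to black, move to (1,4). |black|=10
Step 16: on WHITE (1,4): turn R to W, flip to black, move to (1,3). |black|=11
Step 17: on BLACK (1,3): turn L to S, flip to white, move to (2,3). |black|=10
Step 18: on BLACK (2,3): turn L to E, flip to white, move to (2,4). |black|=9
Step 19: on BLACK (2,4): turn L to N, flip to white, move to (1,4). |black|=8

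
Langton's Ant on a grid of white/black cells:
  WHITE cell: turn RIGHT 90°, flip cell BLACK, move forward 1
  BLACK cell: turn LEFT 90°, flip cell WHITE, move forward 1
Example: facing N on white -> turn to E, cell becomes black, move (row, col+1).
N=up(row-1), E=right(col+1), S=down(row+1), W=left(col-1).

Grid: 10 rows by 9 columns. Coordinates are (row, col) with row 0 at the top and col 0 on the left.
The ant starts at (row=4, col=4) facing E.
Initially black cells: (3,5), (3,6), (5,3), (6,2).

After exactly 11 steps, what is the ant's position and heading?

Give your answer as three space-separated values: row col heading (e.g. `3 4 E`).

Step 1: on WHITE (4,4): turn R to S, flip to black, move to (5,4). |black|=5
Step 2: on WHITE (5,4): turn R to W, flip to black, move to (5,3). |black|=6
Step 3: on BLACK (5,3): turn L to S, flip to white, move to (6,3). |black|=5
Step 4: on WHITE (6,3): turn R to W, flip to black, move to (6,2). |black|=6
Step 5: on BLACK (6,2): turn L to S, flip to white, move to (7,2). |black|=5
Step 6: on WHITE (7,2): turn R to W, flip to black, move to (7,1). |black|=6
Step 7: on WHITE (7,1): turn R to N, flip to black, move to (6,1). |black|=7
Step 8: on WHITE (6,1): turn R to E, flip to black, move to (6,2). |black|=8
Step 9: on WHITE (6,2): turn R to S, flip to black, move to (7,2). |black|=9
Step 10: on BLACK (7,2): turn L to E, flip to white, move to (7,3). |black|=8
Step 11: on WHITE (7,3): turn R to S, flip to black, move to (8,3). |black|=9

Answer: 8 3 S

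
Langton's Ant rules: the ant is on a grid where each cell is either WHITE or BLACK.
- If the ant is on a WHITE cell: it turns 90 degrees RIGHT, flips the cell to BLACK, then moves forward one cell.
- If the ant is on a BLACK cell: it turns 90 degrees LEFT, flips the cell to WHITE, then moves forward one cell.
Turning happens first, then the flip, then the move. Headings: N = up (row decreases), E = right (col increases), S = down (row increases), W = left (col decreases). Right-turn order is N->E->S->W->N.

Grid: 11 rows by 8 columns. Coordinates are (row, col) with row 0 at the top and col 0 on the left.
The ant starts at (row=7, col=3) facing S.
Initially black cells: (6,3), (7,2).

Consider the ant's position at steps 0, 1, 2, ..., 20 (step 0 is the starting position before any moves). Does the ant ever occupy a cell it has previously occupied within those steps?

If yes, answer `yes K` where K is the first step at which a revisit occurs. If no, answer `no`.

Step 1: on WHITE (7,3): turn R to W, flip to black, move to (7,2). |black|=3 — new cell
Step 2: on BLACK (7,2): turn L to S, flip to white, move to (8,2). |black|=2 — new cell
Step 3: on WHITE (8,2): turn R to W, flip to black, move to (8,1). |black|=3 — new cell
Step 4: on WHITE (8,1): turn R to N, flip to black, move to (7,1). |black|=4 — new cell
Step 5: on WHITE (7,1): turn R to E, flip to black, move to (7,2). |black|=5 — REVISIT

Answer: yes 5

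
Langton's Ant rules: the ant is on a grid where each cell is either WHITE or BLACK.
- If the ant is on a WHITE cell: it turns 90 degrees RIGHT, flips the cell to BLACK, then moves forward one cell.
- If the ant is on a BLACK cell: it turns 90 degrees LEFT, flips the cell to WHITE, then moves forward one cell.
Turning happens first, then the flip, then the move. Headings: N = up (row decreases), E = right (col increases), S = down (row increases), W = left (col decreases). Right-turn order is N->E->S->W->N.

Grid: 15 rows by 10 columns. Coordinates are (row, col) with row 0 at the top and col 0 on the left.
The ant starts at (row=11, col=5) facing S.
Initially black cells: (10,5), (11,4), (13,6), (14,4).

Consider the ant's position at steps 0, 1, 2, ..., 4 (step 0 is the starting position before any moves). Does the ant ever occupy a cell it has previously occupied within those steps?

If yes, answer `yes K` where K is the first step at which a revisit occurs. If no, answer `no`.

Answer: no

Derivation:
Step 1: on WHITE (11,5): turn R to W, flip to black, move to (11,4). |black|=5 — new cell
Step 2: on BLACK (11,4): turn L to S, flip to white, move to (12,4). |black|=4 — new cell
Step 3: on WHITE (12,4): turn R to W, flip to black, move to (12,3). |black|=5 — new cell
Step 4: on WHITE (12,3): turn R to N, flip to black, move to (11,3). |black|=6 — new cell
No revisit within 4 steps.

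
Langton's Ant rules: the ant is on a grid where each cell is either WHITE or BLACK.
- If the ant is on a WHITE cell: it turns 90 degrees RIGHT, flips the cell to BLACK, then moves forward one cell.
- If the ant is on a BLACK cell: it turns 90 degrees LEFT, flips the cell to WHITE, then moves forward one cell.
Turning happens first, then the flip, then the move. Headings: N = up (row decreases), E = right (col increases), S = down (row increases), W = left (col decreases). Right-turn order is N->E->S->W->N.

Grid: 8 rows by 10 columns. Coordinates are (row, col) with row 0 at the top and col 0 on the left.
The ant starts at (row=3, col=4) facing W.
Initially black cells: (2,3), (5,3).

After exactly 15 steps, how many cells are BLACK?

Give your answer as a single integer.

Answer: 11

Derivation:
Step 1: on WHITE (3,4): turn R to N, flip to black, move to (2,4). |black|=3
Step 2: on WHITE (2,4): turn R to E, flip to black, move to (2,5). |black|=4
Step 3: on WHITE (2,5): turn R to S, flip to black, move to (3,5). |black|=5
Step 4: on WHITE (3,5): turn R to W, flip to black, move to (3,4). |black|=6
Step 5: on BLACK (3,4): turn L to S, flip to white, move to (4,4). |black|=5
Step 6: on WHITE (4,4): turn R to W, flip to black, move to (4,3). |black|=6
Step 7: on WHITE (4,3): turn R to N, flip to black, move to (3,3). |black|=7
Step 8: on WHITE (3,3): turn R to E, flip to black, move to (3,4). |black|=8
Step 9: on WHITE (3,4): turn R to S, flip to black, move to (4,4). |black|=9
Step 10: on BLACK (4,4): turn L to E, flip to white, move to (4,5). |black|=8
Step 11: on WHITE (4,5): turn R to S, flip to black, move to (5,5). |black|=9
Step 12: on WHITE (5,5): turn R to W, flip to black, move to (5,4). |black|=10
Step 13: on WHITE (5,4): turn R to N, flip to black, move to (4,4). |black|=11
Step 14: on WHITE (4,4): turn R to E, flip to black, move to (4,5). |black|=12
Step 15: on BLACK (4,5): turn L to N, flip to white, move to (3,5). |black|=11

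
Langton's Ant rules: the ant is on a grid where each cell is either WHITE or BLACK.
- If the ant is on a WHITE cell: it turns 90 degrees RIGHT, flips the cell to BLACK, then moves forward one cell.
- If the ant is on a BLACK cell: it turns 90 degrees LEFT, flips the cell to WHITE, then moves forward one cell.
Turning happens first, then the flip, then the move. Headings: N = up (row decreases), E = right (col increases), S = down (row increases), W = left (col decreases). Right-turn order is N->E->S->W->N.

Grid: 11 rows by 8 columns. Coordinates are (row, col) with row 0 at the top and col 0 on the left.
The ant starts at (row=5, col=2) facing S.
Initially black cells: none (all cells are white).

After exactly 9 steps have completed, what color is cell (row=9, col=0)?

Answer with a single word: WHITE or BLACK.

Step 1: on WHITE (5,2): turn R to W, flip to black, move to (5,1). |black|=1
Step 2: on WHITE (5,1): turn R to N, flip to black, move to (4,1). |black|=2
Step 3: on WHITE (4,1): turn R to E, flip to black, move to (4,2). |black|=3
Step 4: on WHITE (4,2): turn R to S, flip to black, move to (5,2). |black|=4
Step 5: on BLACK (5,2): turn L to E, flip to white, move to (5,3). |black|=3
Step 6: on WHITE (5,3): turn R to S, flip to black, move to (6,3). |black|=4
Step 7: on WHITE (6,3): turn R to W, flip to black, move to (6,2). |black|=5
Step 8: on WHITE (6,2): turn R to N, flip to black, move to (5,2). |black|=6
Step 9: on WHITE (5,2): turn R to E, flip to black, move to (5,3). |black|=7

Answer: WHITE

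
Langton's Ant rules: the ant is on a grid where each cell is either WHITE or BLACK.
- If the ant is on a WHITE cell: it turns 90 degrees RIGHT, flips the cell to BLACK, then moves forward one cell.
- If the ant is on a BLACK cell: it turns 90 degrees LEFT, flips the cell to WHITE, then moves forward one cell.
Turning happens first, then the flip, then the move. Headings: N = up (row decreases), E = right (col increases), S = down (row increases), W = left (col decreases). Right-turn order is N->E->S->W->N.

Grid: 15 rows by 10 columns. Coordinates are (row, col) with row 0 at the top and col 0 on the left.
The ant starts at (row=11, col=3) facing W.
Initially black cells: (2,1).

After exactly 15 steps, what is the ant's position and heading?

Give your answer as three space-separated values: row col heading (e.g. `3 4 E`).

Answer: 11 4 N

Derivation:
Step 1: on WHITE (11,3): turn R to N, flip to black, move to (10,3). |black|=2
Step 2: on WHITE (10,3): turn R to E, flip to black, move to (10,4). |black|=3
Step 3: on WHITE (10,4): turn R to S, flip to black, move to (11,4). |black|=4
Step 4: on WHITE (11,4): turn R to W, flip to black, move to (11,3). |black|=5
Step 5: on BLACK (11,3): turn L to S, flip to white, move to (12,3). |black|=4
Step 6: on WHITE (12,3): turn R to W, flip to black, move to (12,2). |black|=5
Step 7: on WHITE (12,2): turn R to N, flip to black, move to (11,2). |black|=6
Step 8: on WHITE (11,2): turn R to E, flip to black, move to (11,3). |black|=7
Step 9: on WHITE (11,3): turn R to S, flip to black, move to (12,3). |black|=8
Step 10: on BLACK (12,3): turn L to E, flip to white, move to (12,4). |black|=7
Step 11: on WHITE (12,4): turn R to S, flip to black, move to (13,4). |black|=8
Step 12: on WHITE (13,4): turn R to W, flip to black, move to (13,3). |black|=9
Step 13: on WHITE (13,3): turn R to N, flip to black, move to (12,3). |black|=10
Step 14: on WHITE (12,3): turn R to E, flip to black, move to (12,4). |black|=11
Step 15: on BLACK (12,4): turn L to N, flip to white, move to (11,4). |black|=10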